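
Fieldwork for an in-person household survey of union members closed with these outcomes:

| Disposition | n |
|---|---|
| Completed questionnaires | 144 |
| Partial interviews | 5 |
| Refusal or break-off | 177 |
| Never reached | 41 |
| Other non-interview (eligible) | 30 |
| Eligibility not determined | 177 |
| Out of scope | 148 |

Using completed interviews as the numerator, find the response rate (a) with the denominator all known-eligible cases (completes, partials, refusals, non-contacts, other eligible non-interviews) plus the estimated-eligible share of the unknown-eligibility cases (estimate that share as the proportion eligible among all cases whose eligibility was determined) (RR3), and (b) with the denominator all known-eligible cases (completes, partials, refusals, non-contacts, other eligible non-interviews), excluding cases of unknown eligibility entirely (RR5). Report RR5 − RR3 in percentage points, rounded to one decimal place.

8.9

Top: 144
Known eligible: 144 + 5 + 177 + 41 + 30 = 397
e = 397 / (397 + 148) = 397 / 545 = 0.7284
Eligible share of unknowns: 0.7284 × 177 = 128.93
Denom: 397 + 128.93 = 525.93
RR3 = 144 / 525.93 = 0.2738
Denom: 144 + 5 + 177 + 41 + 30 = 397
RR5 = 144 / 397 = 0.3627
Difference = 36.27 − 27.38 = 8.89 percentage points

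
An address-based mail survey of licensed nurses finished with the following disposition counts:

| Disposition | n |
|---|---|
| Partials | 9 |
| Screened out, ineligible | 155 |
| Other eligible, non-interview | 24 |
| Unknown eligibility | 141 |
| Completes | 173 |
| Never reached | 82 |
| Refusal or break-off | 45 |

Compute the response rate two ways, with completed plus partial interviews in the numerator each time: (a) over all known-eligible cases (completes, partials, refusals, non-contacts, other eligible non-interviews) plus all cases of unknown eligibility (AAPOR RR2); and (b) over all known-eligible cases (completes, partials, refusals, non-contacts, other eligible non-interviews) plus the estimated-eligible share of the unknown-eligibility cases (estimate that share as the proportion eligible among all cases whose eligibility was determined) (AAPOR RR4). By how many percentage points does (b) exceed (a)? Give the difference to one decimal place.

4.0

Top: 173 + 9 = 182
Denom: 173 + 9 + 45 + 82 + 24 + 141 = 474
RR2 = 182 / 474 = 0.3840
Determined eligible: 173 + 9 + 45 + 82 + 24 = 333
e = 333 / (333 + 155) = 333 / 488 = 0.6824
e × U: 0.6824 × 141 = 96.22
Denom: 333 + 96.22 = 429.22
RR4 = 182 / 429.22 = 0.4240
Difference = 42.40 − 38.40 = 4.00 percentage points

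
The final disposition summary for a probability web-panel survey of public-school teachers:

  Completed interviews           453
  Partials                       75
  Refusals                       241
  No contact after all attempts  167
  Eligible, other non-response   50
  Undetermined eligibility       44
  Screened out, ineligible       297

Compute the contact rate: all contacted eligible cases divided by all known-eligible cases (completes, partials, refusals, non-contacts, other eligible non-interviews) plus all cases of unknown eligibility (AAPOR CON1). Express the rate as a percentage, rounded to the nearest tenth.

Top = 453 + 75 + 241 + 50 = 819
Denominator = 453 + 75 + 241 + 167 + 50 + 44 = 1030
CON1 = 819 / 1030 = 0.7951

79.5%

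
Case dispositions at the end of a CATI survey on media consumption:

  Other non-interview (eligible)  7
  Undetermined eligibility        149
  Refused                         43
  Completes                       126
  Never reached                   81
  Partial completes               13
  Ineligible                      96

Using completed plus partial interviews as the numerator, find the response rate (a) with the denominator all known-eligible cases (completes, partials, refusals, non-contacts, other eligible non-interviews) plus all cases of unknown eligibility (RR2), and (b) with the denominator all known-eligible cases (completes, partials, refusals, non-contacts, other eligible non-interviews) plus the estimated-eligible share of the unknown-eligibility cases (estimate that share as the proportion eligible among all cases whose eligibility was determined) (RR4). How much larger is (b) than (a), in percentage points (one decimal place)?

Num = 126 + 13 = 139
Denominator = 126 + 13 + 43 + 81 + 7 + 149 = 419
RR2 = 139 / 419 = 0.3317
Known eligible = 126 + 13 + 43 + 81 + 7 = 270
e = 270 / (270 + 96) = 270 / 366 = 0.7377
e × U = 0.7377 × 149 = 109.92
Denominator = 270 + 109.92 = 379.92
RR4 = 139 / 379.92 = 0.3659
Difference = 36.59 − 33.17 = 3.42 percentage points

3.4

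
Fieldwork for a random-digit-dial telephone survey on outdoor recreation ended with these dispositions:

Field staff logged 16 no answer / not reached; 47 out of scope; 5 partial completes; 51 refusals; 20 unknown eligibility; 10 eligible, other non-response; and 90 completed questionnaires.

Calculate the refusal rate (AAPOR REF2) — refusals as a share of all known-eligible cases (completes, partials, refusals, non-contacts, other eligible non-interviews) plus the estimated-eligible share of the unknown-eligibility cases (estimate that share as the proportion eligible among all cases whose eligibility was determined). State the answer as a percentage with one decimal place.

27.2%

Numerator = 51
Determined eligible = 90 + 5 + 51 + 16 + 10 = 172
e = 172 / (172 + 47) = 172 / 219 = 0.7854
e × U = 0.7854 × 20 = 15.71
Base = 172 + 15.71 = 187.71
REF2 = 51 / 187.71 = 0.2717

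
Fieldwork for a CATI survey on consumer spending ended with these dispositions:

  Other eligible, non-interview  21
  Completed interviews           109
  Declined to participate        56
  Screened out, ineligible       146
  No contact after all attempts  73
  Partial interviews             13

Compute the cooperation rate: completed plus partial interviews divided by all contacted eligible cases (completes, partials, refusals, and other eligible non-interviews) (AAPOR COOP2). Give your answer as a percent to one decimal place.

61.3%

Numerator = 109 + 13 = 122
Denominator = 109 + 13 + 56 + 21 = 199
COOP2 = 122 / 199 = 0.6131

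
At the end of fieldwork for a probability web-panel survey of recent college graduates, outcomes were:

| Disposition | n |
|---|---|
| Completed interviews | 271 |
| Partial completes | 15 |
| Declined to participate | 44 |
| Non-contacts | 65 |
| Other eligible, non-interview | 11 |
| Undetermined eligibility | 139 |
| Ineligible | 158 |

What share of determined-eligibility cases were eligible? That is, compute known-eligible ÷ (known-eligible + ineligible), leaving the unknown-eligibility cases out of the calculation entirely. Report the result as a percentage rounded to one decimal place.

72.0%

Determined eligible = 271 + 15 + 44 + 65 + 11 = 406
e = 406 / (406 + 158) = 406 / 564 = 0.7199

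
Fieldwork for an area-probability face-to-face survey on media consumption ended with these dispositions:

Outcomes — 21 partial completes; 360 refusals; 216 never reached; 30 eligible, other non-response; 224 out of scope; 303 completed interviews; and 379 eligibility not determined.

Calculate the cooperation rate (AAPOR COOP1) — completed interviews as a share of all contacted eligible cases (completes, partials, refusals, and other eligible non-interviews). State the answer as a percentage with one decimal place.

42.4%

Top: 303
Denom: 303 + 21 + 360 + 30 = 714
COOP1 = 303 / 714 = 0.4244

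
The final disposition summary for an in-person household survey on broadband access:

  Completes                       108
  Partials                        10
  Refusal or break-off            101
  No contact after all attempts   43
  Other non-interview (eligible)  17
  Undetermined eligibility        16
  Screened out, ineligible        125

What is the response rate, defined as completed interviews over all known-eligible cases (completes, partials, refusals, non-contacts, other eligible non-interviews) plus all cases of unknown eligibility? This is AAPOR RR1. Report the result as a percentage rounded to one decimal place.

36.6%

Numerator = 108
Base = 108 + 10 + 101 + 43 + 17 + 16 = 295
RR1 = 108 / 295 = 0.3661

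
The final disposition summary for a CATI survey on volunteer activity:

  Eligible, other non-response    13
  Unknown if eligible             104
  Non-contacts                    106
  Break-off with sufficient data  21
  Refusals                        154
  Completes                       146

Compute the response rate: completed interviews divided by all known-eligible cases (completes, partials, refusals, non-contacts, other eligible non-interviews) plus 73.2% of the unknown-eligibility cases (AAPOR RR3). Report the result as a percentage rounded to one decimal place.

Num → 146
Eligible (known) → 146 + 21 + 154 + 106 + 13 = 440
Eligible share of unknowns → 0.7320 × 104 = 76.13
Denom → 440 + 76.13 = 516.13
RR3 = 146 / 516.13 = 0.2829

28.3%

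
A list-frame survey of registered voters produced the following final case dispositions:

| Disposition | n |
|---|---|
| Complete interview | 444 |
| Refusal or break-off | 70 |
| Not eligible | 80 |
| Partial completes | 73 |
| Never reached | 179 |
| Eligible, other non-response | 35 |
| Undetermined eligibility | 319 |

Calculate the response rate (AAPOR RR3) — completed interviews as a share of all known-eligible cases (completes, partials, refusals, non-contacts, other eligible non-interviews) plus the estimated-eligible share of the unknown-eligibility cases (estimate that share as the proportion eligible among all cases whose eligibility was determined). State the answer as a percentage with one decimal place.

Top → 444
Determined eligible → 444 + 73 + 70 + 179 + 35 = 801
e = 801 / (801 + 80) = 801 / 881 = 0.9092
Eligible share of unknowns → 0.9092 × 319 = 290.03
Base → 801 + 290.03 = 1091.03
RR3 = 444 / 1091.03 = 0.4070

40.7%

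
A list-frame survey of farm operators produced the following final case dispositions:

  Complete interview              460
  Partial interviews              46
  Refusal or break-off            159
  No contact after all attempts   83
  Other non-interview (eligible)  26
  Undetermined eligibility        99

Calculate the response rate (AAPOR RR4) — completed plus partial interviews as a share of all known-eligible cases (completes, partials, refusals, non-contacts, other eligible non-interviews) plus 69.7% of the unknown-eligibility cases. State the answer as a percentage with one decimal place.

60.0%

Numerator = 460 + 46 = 506
Determined eligible = 460 + 46 + 159 + 83 + 26 = 774
e × U = 0.6970 × 99 = 69.00
Denominator = 774 + 69.00 = 843.00
RR4 = 506 / 843.00 = 0.6002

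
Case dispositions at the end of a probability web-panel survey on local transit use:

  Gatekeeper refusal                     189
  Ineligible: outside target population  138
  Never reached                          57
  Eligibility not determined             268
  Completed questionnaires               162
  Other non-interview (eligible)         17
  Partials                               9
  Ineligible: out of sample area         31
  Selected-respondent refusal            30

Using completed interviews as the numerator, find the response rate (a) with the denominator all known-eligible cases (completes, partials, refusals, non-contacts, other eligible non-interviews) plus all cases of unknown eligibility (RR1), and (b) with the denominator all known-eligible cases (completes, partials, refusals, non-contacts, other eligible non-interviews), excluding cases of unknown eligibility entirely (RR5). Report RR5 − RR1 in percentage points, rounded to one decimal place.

12.8

Declined to participate = 189 + 30 = 219
Screened out, ineligible = 138 + 31 = 169
Top → 162
Base → 162 + 9 + 219 + 57 + 17 + 268 = 732
RR1 = 162 / 732 = 0.2213
Base → 162 + 9 + 219 + 57 + 17 = 464
RR5 = 162 / 464 = 0.3491
Difference = 34.91 − 22.13 = 12.78 percentage points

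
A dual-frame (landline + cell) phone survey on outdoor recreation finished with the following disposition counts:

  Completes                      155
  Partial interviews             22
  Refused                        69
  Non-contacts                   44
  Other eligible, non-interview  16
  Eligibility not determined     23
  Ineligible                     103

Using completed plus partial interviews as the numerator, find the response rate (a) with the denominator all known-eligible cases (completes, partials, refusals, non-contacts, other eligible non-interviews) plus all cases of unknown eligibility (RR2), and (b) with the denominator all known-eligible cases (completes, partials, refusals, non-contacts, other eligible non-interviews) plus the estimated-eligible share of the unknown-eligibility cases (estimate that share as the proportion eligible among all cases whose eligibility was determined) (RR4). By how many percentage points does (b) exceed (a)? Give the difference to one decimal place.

1.0

Num → 155 + 22 = 177
Denom → 155 + 22 + 69 + 44 + 16 + 23 = 329
RR2 = 177 / 329 = 0.5380
Determined eligible → 155 + 22 + 69 + 44 + 16 = 306
e = 306 / (306 + 103) = 306 / 409 = 0.7482
Estimated eligible among unknowns → 0.7482 × 23 = 17.21
Denom → 306 + 17.21 = 323.21
RR4 = 177 / 323.21 = 0.5476
Difference = 54.76 − 53.80 = 0.96 percentage points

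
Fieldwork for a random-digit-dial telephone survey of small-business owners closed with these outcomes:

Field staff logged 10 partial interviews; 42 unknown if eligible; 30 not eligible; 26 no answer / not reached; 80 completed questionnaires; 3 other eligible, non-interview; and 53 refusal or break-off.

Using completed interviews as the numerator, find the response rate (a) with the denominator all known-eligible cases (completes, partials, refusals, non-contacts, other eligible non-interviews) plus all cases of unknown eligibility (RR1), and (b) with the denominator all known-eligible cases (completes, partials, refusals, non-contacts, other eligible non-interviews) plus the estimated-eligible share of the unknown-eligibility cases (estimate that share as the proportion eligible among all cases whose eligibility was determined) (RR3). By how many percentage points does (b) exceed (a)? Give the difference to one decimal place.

Num → 80
Base → 80 + 10 + 53 + 26 + 3 + 42 = 214
RR1 = 80 / 214 = 0.3738
Eligible (known) → 80 + 10 + 53 + 26 + 3 = 172
e = 172 / (172 + 30) = 172 / 202 = 0.8515
Eligible share of unknowns → 0.8515 × 42 = 35.76
Base → 172 + 35.76 = 207.76
RR3 = 80 / 207.76 = 0.3851
Difference = 38.51 − 37.38 = 1.13 percentage points

1.1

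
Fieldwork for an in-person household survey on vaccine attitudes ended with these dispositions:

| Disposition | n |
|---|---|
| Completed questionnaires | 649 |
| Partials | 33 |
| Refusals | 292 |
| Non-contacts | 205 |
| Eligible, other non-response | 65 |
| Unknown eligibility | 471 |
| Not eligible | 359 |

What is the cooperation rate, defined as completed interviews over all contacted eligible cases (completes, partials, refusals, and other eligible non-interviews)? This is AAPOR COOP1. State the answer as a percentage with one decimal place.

Numerator: 649
Denominator: 649 + 33 + 292 + 65 = 1039
COOP1 = 649 / 1039 = 0.6246

62.5%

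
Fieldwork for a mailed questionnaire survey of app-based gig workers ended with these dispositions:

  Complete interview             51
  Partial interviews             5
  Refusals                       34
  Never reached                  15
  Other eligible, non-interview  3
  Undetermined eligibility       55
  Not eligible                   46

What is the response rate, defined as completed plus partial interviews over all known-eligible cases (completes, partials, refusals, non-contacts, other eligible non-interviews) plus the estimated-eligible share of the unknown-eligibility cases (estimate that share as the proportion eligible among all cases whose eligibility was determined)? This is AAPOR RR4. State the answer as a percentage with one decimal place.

Numerator = 51 + 5 = 56
Eligible (known) = 51 + 5 + 34 + 15 + 3 = 108
e = 108 / (108 + 46) = 108 / 154 = 0.7013
Estimated eligible among unknowns = 0.7013 × 55 = 38.57
Base = 108 + 38.57 = 146.57
RR4 = 56 / 146.57 = 0.3821

38.2%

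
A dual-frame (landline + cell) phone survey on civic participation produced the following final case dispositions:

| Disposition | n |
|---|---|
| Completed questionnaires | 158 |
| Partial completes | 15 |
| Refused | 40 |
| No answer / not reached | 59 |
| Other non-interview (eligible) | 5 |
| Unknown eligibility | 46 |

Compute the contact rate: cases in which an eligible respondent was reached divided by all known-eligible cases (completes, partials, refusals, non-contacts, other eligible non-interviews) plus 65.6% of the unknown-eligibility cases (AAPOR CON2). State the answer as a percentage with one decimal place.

Num = 158 + 15 + 40 + 5 = 218
Known eligible = 158 + 15 + 40 + 59 + 5 = 277
e × U = 0.6560 × 46 = 30.18
Denom = 277 + 30.18 = 307.18
CON2 = 218 / 307.18 = 0.7097

71.0%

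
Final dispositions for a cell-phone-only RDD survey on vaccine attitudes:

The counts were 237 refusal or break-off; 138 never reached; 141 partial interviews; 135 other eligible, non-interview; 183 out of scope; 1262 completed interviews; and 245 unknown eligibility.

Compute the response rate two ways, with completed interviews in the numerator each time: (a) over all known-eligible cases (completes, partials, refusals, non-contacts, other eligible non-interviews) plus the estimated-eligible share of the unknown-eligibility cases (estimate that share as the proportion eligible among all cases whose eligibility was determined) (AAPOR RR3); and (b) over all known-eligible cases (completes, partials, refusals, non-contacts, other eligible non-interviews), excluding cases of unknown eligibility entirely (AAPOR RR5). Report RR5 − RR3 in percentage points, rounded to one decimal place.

Numerator: 1262
Known eligible: 1262 + 141 + 237 + 138 + 135 = 1913
e = 1913 / (1913 + 183) = 1913 / 2096 = 0.9127
Eligible share of unknowns: 0.9127 × 245 = 223.61
Denominator: 1913 + 223.61 = 2136.61
RR3 = 1262 / 2136.61 = 0.5907
Denominator: 1262 + 141 + 237 + 138 + 135 = 1913
RR5 = 1262 / 1913 = 0.6597
Difference = 65.97 − 59.07 = 6.90 percentage points

6.9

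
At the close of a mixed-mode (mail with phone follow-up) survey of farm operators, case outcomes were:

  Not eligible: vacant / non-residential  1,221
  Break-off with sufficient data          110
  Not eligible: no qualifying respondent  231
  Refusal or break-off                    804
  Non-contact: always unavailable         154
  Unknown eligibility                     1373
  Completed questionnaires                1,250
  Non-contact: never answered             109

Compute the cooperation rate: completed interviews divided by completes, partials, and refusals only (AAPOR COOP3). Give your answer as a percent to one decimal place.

57.8%

Never reached = 109 + 154 = 263
Out of scope = 231 + 1221 = 1452
Numerator: 1250
Base: 1250 + 110 + 804 = 2164
COOP3 = 1250 / 2164 = 0.5776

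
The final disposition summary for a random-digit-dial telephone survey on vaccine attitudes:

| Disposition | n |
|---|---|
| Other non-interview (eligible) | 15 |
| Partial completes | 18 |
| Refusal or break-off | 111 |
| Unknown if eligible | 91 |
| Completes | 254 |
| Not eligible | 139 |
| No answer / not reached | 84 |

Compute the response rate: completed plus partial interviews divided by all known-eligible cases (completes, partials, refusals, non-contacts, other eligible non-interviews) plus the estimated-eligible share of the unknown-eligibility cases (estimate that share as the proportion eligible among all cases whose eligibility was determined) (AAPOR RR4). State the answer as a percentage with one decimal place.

49.2%

Top = 254 + 18 = 272
Known eligible = 254 + 18 + 111 + 84 + 15 = 482
e = 482 / (482 + 139) = 482 / 621 = 0.7762
Eligible share of unknowns = 0.7762 × 91 = 70.63
Base = 482 + 70.63 = 552.63
RR4 = 272 / 552.63 = 0.4922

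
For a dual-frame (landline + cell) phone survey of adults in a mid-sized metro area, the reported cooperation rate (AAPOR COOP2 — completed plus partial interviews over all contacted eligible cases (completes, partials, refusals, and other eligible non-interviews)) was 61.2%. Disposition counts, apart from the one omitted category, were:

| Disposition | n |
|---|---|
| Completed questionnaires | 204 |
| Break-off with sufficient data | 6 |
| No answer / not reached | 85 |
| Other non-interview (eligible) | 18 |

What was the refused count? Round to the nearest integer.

Numerator → 204 + 6 = 210
COOP2 = 210 / D = 0.612
D = 210 / 0.612 = 343.1
Rest of base = 228
refused = 343.1 − 228 ≈ 115

115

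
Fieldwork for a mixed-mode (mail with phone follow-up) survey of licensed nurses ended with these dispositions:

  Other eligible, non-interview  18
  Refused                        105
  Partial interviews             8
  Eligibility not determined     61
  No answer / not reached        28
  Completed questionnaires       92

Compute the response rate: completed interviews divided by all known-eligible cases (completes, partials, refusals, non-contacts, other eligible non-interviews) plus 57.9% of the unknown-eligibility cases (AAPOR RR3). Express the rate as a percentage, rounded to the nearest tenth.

Top: 92
Known eligible: 92 + 8 + 105 + 28 + 18 = 251
Eligible share of unknowns: 0.5790 × 61 = 35.32
Denominator: 251 + 35.32 = 286.32
RR3 = 92 / 286.32 = 0.3213

32.1%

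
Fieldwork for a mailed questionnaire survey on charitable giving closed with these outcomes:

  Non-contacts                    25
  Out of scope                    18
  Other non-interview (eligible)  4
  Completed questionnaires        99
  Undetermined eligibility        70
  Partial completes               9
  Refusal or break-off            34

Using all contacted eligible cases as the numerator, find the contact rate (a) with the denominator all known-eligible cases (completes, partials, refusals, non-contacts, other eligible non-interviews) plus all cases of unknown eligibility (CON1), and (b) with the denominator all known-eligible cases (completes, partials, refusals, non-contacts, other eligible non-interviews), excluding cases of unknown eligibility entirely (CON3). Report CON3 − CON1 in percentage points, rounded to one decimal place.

24.8

Num → 99 + 9 + 34 + 4 = 146
Base → 99 + 9 + 34 + 25 + 4 + 70 = 241
CON1 = 146 / 241 = 0.6058
Base → 99 + 9 + 34 + 25 + 4 = 171
CON3 = 146 / 171 = 0.8538
Difference = 85.38 − 60.58 = 24.80 percentage points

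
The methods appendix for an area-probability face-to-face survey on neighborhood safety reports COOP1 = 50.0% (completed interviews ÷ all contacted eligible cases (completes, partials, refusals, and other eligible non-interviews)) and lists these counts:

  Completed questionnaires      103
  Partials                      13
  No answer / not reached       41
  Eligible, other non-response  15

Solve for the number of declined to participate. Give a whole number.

COOP1 = 103 / D = 0.500
D = 103 / 0.500 = 206.0
Other denominator terms total 131
declined to participate = 206.0 − 131 ≈ 75

75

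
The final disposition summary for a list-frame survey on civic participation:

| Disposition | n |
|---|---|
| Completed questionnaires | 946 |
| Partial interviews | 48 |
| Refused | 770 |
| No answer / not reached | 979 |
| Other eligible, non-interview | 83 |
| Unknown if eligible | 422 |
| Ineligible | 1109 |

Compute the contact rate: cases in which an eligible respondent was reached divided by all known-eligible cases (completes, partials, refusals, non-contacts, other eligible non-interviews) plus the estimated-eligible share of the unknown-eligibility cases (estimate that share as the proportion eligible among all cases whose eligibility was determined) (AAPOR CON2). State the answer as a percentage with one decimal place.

Top → 946 + 48 + 770 + 83 = 1847
Known eligible → 946 + 48 + 770 + 979 + 83 = 2826
e = 2826 / (2826 + 1109) = 2826 / 3935 = 0.7182
Eligible share of unknowns → 0.7182 × 422 = 303.08
Denominator → 2826 + 303.08 = 3129.08
CON2 = 1847 / 3129.08 = 0.5903

59.0%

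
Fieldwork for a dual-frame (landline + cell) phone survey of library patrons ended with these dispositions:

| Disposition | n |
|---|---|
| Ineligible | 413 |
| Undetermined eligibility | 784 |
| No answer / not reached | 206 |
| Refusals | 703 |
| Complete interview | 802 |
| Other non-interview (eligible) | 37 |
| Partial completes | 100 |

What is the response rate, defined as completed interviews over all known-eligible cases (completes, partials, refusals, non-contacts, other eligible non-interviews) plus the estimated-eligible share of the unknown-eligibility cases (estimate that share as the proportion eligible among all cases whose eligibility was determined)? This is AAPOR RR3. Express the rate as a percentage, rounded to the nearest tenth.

32.2%

Num: 802
Known eligible: 802 + 100 + 703 + 206 + 37 = 1848
e = 1848 / (1848 + 413) = 1848 / 2261 = 0.8173
Estimated eligible among unknowns: 0.8173 × 784 = 640.76
Base: 1848 + 640.76 = 2488.76
RR3 = 802 / 2488.76 = 0.3222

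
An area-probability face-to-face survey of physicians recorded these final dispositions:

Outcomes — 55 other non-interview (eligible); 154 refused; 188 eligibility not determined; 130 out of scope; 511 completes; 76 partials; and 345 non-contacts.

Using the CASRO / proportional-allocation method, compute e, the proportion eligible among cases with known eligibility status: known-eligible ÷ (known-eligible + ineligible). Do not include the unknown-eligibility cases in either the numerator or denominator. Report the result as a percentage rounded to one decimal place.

89.8%

Known eligible → 511 + 76 + 154 + 345 + 55 = 1141
e = 1141 / (1141 + 130) = 1141 / 1271 = 0.8977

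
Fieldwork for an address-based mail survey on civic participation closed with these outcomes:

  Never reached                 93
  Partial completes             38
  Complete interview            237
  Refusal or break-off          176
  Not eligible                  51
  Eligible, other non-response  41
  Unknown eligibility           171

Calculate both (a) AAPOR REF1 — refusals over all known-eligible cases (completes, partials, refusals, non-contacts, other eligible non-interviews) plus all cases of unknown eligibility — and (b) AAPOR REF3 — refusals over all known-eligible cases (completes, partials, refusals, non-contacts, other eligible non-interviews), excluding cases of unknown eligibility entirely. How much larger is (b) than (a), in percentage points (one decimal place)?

6.8

Top → 176
Denom → 237 + 38 + 176 + 93 + 41 + 171 = 756
REF1 = 176 / 756 = 0.2328
Denom → 237 + 38 + 176 + 93 + 41 = 585
REF3 = 176 / 585 = 0.3009
Difference = 30.09 − 23.28 = 6.81 percentage points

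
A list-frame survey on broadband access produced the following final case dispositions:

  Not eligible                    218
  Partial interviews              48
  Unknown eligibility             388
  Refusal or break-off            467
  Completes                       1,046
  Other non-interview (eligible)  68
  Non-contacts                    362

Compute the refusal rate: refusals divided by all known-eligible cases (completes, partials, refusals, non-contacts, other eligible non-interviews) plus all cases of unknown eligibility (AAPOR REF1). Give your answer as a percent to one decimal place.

19.6%

Numerator: 467
Base: 1046 + 48 + 467 + 362 + 68 + 388 = 2379
REF1 = 467 / 2379 = 0.1963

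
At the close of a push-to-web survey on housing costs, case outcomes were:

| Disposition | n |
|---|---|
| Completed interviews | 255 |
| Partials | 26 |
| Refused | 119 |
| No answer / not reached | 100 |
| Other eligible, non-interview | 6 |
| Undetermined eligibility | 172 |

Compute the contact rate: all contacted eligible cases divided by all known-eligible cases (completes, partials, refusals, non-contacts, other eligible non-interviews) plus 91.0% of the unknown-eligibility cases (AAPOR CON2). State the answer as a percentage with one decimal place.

Numerator = 255 + 26 + 119 + 6 = 406
Known eligible = 255 + 26 + 119 + 100 + 6 = 506
Eligible share of unknowns = 0.9100 × 172 = 156.52
Base = 506 + 156.52 = 662.52
CON2 = 406 / 662.52 = 0.6128

61.3%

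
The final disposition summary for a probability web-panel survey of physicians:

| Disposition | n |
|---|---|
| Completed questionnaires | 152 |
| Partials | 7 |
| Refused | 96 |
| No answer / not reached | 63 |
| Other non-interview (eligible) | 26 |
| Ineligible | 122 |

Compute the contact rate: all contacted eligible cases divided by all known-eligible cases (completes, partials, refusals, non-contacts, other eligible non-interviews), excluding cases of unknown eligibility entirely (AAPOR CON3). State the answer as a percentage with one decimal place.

81.7%

Num = 152 + 7 + 96 + 26 = 281
Denom = 152 + 7 + 96 + 63 + 26 = 344
CON3 = 281 / 344 = 0.8169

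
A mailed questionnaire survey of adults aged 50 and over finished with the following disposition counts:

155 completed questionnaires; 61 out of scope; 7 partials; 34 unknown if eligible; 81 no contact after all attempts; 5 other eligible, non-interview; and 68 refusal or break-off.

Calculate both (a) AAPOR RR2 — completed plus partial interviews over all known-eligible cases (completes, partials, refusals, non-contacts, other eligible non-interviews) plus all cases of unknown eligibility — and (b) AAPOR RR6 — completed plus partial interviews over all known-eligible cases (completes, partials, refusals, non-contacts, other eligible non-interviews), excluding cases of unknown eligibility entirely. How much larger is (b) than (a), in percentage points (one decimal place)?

Top: 155 + 7 = 162
Denominator: 155 + 7 + 68 + 81 + 5 + 34 = 350
RR2 = 162 / 350 = 0.4629
Denominator: 155 + 7 + 68 + 81 + 5 = 316
RR6 = 162 / 316 = 0.5127
Difference = 51.27 − 46.29 = 4.98 percentage points

5.0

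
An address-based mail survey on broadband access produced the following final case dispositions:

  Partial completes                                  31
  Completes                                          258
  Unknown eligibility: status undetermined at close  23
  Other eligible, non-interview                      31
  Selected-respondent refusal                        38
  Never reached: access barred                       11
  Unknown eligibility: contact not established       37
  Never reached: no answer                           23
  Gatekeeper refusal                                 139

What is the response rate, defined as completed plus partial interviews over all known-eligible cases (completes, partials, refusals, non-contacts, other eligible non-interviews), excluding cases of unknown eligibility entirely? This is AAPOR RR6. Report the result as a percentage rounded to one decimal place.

Refusals = 139 + 38 = 177
No answer / not reached = 23 + 11 = 34
Undetermined eligibility = 37 + 23 = 60
Num: 258 + 31 = 289
Base: 258 + 31 + 177 + 34 + 31 = 531
RR6 = 289 / 531 = 0.5443

54.4%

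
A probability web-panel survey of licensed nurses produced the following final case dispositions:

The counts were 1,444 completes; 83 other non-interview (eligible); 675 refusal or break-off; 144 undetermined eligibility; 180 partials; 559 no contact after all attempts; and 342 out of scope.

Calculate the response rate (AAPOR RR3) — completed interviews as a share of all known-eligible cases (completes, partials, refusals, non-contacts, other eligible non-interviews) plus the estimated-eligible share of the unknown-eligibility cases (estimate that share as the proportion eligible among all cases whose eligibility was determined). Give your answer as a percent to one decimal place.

Numerator → 1444
Known eligible → 1444 + 180 + 675 + 559 + 83 = 2941
e = 2941 / (2941 + 342) = 2941 / 3283 = 0.8958
Estimated eligible among unknowns → 0.8958 × 144 = 129.00
Denominator → 2941 + 129.00 = 3070.00
RR3 = 1444 / 3070.00 = 0.4704

47.0%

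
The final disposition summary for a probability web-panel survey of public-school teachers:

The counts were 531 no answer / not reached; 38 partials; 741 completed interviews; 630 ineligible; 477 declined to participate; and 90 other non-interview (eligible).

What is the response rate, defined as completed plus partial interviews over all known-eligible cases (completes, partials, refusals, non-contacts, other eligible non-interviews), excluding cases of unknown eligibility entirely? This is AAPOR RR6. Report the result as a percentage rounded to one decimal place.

41.5%

Num = 741 + 38 = 779
Base = 741 + 38 + 477 + 531 + 90 = 1877
RR6 = 779 / 1877 = 0.4150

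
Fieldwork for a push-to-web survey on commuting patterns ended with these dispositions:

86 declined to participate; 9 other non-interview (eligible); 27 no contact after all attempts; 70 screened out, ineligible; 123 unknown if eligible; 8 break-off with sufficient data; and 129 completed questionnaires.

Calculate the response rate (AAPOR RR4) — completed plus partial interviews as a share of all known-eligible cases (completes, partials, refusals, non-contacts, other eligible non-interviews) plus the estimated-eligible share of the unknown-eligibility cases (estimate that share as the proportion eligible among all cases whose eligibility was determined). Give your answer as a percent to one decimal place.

Numerator = 129 + 8 = 137
Known eligible = 129 + 8 + 86 + 27 + 9 = 259
e = 259 / (259 + 70) = 259 / 329 = 0.7872
Eligible share of unknowns = 0.7872 × 123 = 96.83
Denominator = 259 + 96.83 = 355.83
RR4 = 137 / 355.83 = 0.3850

38.5%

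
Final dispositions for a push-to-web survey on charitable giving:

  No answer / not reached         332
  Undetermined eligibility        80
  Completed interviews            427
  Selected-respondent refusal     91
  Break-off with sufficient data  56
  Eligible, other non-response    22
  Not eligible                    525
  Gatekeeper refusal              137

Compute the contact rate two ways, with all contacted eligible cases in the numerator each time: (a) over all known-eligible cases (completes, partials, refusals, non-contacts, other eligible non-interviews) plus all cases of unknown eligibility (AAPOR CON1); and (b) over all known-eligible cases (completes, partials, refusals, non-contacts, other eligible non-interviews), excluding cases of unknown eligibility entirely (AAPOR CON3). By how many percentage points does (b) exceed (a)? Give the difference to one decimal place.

4.8

Refusal or break-off = 137 + 91 = 228
Numerator = 427 + 56 + 228 + 22 = 733
Denom = 427 + 56 + 228 + 332 + 22 + 80 = 1145
CON1 = 733 / 1145 = 0.6402
Denom = 427 + 56 + 228 + 332 + 22 = 1065
CON3 = 733 / 1065 = 0.6883
Difference = 68.83 − 64.02 = 4.81 percentage points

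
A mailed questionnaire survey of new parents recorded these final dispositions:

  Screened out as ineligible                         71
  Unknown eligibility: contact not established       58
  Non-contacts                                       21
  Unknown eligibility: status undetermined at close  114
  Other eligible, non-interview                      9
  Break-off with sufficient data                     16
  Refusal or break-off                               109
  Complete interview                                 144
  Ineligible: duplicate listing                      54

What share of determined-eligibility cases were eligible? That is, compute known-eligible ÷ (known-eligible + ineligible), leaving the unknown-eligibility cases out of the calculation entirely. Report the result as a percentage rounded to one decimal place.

70.5%

Unknown if eligible = 58 + 114 = 172
Not eligible = 71 + 54 = 125
Known eligible: 144 + 16 + 109 + 21 + 9 = 299
e = 299 / (299 + 125) = 299 / 424 = 0.7052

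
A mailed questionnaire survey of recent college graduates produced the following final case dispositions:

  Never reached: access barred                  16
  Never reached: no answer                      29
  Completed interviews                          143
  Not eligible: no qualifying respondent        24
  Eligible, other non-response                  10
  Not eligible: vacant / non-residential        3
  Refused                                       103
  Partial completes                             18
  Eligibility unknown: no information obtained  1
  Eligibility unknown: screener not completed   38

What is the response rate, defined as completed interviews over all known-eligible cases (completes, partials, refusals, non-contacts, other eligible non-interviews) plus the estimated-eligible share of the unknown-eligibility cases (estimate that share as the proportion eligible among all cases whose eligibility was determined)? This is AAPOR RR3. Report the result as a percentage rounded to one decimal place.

No contact after all attempts = 29 + 16 = 45
Eligibility not determined = 38 + 1 = 39
Not eligible = 24 + 3 = 27
Top → 143
Determined eligible → 143 + 18 + 103 + 45 + 10 = 319
e = 319 / (319 + 27) = 319 / 346 = 0.9220
Eligible share of unknowns → 0.9220 × 39 = 35.96
Denominator → 319 + 35.96 = 354.96
RR3 = 143 / 354.96 = 0.4029

40.3%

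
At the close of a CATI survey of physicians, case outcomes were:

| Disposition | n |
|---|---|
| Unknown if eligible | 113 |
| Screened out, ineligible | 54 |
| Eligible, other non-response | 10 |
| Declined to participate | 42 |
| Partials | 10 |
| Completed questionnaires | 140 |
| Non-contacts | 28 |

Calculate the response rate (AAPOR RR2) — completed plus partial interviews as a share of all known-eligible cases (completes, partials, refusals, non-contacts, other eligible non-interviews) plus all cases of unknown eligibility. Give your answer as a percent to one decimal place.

43.7%

Numerator: 140 + 10 = 150
Denominator: 140 + 10 + 42 + 28 + 10 + 113 = 343
RR2 = 150 / 343 = 0.4373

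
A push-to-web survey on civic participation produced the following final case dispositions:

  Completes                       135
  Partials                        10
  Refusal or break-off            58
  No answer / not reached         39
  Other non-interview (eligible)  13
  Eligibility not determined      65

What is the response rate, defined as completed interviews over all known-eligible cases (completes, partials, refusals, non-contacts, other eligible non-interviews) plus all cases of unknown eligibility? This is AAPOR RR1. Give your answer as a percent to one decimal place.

42.2%

Top = 135
Denom = 135 + 10 + 58 + 39 + 13 + 65 = 320
RR1 = 135 / 320 = 0.4219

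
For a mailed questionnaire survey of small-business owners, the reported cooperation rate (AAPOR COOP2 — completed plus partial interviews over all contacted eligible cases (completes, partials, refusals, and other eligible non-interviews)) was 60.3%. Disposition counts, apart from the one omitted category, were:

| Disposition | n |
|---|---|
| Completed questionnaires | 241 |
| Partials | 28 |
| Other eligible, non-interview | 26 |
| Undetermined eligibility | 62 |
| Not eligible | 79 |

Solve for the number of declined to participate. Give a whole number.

151

Top → 241 + 28 = 269
COOP2 = 269 / D = 0.603
D = 269 / 0.603 = 446.1
Rest of base = 295
declined to participate = 446.1 − 295 ≈ 151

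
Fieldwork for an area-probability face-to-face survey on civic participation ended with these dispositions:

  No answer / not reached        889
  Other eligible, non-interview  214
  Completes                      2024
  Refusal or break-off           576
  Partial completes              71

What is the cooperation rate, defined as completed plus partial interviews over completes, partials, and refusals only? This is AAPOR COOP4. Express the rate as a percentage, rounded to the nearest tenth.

78.4%

Top = 2024 + 71 = 2095
Base = 2024 + 71 + 576 = 2671
COOP4 = 2095 / 2671 = 0.7844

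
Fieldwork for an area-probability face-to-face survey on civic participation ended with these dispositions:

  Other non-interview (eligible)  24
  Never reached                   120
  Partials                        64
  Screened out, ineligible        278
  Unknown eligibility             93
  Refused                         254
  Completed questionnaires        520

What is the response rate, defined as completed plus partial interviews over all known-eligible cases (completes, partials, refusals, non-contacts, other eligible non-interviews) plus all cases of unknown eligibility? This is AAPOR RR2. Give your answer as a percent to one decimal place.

54.3%

Numerator → 520 + 64 = 584
Denominator → 520 + 64 + 254 + 120 + 24 + 93 = 1075
RR2 = 584 / 1075 = 0.5433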